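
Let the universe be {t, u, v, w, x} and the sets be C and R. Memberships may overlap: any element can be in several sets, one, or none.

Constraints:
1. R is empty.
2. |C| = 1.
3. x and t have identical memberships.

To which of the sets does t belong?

(1): R already has 0, so the rest are out.
Suppose t ∈ C: no assignment then satisfies all the clues, so t ∉ C.

t: none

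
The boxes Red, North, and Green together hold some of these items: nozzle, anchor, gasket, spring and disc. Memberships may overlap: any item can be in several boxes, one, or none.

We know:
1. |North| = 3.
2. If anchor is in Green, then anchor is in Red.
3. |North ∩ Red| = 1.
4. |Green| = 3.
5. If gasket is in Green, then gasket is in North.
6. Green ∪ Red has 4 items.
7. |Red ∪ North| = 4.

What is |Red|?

2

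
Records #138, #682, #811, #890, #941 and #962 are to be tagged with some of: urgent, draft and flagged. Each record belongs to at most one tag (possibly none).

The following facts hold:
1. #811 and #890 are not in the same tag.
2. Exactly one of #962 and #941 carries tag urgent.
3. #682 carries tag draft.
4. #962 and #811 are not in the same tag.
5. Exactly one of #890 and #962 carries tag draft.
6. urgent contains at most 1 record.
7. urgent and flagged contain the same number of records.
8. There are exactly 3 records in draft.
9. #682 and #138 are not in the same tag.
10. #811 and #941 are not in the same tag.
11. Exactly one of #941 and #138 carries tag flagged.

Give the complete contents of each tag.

urgent = {#962}; draft = {#682, #890, #941}; flagged = {#138}

From (3): #682 ∈ draft.
(9): #138 ∉ draft.
Suppose #138 ∈ urgent: no assignment then satisfies all the clues, so #138 ∉ urgent.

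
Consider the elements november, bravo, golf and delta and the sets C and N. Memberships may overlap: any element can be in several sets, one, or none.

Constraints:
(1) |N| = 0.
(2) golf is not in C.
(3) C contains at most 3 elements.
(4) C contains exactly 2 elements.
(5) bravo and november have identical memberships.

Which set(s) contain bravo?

bravo: C

From (2): golf ∉ C.
(1): N already has 0, so the rest are out.
Suppose bravo ∉ C: no assignment then satisfies all the clues, so bravo ∈ C.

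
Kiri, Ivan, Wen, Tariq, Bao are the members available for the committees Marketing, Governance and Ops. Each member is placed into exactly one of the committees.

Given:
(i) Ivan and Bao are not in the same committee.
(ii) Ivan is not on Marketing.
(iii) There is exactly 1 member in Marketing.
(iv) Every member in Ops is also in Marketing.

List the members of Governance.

Governance = {Ivan, Kiri, Tariq, Wen}

From (ii): Ivan ∉ Marketing.
(iv) contrapositive: Ivan ∉ Ops.
Only one committee left: Ivan ∈ Governance.
(i): Bao ∉ Governance.
Suppose Kiri ∉ Governance: no assignment then satisfies all the clues, so Kiri ∈ Governance.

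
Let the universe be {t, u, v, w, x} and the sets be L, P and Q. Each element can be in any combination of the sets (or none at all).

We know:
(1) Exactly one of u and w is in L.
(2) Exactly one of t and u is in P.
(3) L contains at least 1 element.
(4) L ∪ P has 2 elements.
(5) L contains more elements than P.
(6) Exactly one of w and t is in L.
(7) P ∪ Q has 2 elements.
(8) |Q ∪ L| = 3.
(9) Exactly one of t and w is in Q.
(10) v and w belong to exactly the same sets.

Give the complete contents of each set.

L = {t, u}; P = {t}; Q = {t, x}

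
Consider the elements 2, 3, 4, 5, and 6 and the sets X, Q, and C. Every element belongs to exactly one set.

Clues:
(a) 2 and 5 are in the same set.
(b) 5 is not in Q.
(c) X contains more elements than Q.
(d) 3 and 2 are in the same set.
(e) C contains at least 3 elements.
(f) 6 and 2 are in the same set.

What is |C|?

4

From (b): 5 ∉ Q.
(a): 2 matches 5: 2 ∉ Q.
(d): 3 matches 2: 3 ∉ Q.
(f): 6 matches 2: 6 ∉ Q.
Suppose 2 ∈ X: no assignment then satisfies all the clues, so 2 ∉ X.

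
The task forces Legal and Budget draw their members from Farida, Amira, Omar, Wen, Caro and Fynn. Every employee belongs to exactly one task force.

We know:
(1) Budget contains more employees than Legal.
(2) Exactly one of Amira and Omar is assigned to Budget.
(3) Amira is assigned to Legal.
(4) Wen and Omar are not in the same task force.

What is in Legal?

Legal = {Amira, Wen}

From (3): Amira ∈ Legal.
(2) (exactly one): Omar ∈ Budget.
(4): Wen ∉ Budget.
Only one task force left: Wen ∈ Legal.
Suppose Farida ∈ Legal: no assignment then satisfies all the clues, so Farida ∉ Legal.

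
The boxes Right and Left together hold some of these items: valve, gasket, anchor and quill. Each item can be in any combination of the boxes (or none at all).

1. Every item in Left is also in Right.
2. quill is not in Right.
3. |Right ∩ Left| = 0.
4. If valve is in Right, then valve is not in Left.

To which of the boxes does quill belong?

quill: none

From (2): quill ∉ Right.
(1) contrapositive: quill ∉ Left.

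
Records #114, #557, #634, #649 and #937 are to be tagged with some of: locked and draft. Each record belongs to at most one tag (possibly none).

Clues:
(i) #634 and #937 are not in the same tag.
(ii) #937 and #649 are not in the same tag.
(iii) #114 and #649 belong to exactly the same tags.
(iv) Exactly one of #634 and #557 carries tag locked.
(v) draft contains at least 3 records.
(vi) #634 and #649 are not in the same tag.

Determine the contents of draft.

draft = {#114, #557, #649}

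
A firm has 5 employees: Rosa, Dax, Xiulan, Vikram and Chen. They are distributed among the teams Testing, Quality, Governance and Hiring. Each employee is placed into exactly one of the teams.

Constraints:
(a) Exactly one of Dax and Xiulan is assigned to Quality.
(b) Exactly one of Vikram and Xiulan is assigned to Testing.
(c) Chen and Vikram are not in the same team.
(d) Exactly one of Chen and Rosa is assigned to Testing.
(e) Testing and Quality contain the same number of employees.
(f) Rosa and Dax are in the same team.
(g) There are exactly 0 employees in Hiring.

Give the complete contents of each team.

Testing = {Chen, Xiulan}; Quality = {Dax, Rosa}; Governance = {Vikram}; Hiring = {}

(g): Hiring already has 0, so the rest are out.
Suppose Rosa ∈ Testing: no assignment then satisfies all the clues, so Rosa ∉ Testing.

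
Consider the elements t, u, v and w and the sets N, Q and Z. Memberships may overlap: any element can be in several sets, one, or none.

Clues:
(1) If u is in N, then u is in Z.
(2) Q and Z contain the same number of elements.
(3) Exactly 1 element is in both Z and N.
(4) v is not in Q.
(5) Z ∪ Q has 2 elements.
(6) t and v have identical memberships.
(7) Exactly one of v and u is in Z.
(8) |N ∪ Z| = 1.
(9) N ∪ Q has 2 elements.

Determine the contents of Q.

Q = {w}

From (4): v ∉ Q.
(6): t matches v: t ∉ Q.
Suppose u ∈ Q: no assignment then satisfies all the clues, so u ∉ Q.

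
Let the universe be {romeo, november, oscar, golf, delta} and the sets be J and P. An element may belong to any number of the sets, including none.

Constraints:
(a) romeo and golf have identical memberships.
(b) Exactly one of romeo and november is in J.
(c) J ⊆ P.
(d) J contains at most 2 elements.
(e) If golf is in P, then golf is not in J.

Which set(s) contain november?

november: J, P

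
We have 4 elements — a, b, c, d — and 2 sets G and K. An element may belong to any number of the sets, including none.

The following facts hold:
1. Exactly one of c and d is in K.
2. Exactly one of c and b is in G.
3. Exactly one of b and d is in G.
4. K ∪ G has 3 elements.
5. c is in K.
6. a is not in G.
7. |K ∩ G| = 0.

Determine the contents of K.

K = {a, c}

From (5): c ∈ K.
From (6): a ∉ G.
(1) (exactly one): d ∉ K.
Suppose a ∉ K: no assignment then satisfies all the clues, so a ∈ K.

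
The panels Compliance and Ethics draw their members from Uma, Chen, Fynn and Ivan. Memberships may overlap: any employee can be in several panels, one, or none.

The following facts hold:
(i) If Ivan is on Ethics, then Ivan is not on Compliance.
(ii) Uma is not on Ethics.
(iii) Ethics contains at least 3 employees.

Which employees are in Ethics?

Ethics = {Chen, Fynn, Ivan}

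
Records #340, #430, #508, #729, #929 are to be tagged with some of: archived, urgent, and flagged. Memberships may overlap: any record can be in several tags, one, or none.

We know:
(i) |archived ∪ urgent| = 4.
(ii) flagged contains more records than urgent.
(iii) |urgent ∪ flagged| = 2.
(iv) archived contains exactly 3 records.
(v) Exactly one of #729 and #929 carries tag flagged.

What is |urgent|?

1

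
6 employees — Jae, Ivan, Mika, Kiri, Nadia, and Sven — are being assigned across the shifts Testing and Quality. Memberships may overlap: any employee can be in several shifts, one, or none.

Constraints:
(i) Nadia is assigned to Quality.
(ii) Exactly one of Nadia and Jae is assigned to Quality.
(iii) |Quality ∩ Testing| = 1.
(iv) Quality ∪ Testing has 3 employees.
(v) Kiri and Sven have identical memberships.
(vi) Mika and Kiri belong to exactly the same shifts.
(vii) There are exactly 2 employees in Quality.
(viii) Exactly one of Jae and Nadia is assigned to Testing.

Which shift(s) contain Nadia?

Nadia: Quality

From (i): Nadia ∈ Quality.
(ii) (exactly one): Jae ∉ Quality.
Suppose Nadia ∈ Testing: no assignment then satisfies all the clues, so Nadia ∉ Testing.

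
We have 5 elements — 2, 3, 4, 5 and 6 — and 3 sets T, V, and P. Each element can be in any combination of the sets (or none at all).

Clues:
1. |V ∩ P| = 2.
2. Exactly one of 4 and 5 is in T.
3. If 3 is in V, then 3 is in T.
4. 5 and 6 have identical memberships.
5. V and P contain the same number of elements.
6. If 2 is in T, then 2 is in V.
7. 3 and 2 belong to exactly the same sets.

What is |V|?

2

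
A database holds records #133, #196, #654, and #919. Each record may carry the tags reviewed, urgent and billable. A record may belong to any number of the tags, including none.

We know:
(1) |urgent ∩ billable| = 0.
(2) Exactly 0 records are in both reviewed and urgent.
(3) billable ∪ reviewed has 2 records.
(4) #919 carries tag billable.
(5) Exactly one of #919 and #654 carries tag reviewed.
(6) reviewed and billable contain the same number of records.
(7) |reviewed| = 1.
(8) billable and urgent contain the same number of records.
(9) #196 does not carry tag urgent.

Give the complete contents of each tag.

From (4): #919 ∈ billable.
From (9): #196 ∉ urgent.
Suppose #133 ∈ reviewed: no assignment then satisfies all the clues, so #133 ∉ reviewed.

reviewed = {#654}; urgent = {#133}; billable = {#919}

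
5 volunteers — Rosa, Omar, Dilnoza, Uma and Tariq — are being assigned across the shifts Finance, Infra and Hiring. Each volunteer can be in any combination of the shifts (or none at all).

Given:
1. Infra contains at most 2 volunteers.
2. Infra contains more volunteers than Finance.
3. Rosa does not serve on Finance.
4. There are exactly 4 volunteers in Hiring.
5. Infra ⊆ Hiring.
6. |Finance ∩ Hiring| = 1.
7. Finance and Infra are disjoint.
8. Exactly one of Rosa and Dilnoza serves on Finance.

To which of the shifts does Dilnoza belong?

Dilnoza: Finance, Hiring

From (3): Rosa ∉ Finance.
(8) (exactly one): Dilnoza ∈ Finance.
(7) (disjoint): Dilnoza ∉ Infra.
Suppose Dilnoza ∉ Hiring: no assignment then satisfies all the clues, so Dilnoza ∈ Hiring.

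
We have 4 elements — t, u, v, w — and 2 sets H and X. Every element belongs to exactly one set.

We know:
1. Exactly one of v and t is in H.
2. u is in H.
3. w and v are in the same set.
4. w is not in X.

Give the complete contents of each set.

From (2): u ∈ H.
From (4): w ∉ X.
(3): v matches w: v ∉ X.
Only one set left: v ∈ H.
Only one set left: w ∈ H.
(1) (exactly one): t ∉ H.
Only one set left: t ∈ X.

H = {u, v, w}; X = {t}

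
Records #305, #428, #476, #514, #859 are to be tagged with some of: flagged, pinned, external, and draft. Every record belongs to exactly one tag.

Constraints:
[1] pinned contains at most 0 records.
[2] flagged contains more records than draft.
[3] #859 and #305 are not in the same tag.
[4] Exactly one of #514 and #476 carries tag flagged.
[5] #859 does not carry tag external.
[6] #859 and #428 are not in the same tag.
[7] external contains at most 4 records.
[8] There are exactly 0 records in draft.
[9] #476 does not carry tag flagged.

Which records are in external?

external = {#305, #428, #476}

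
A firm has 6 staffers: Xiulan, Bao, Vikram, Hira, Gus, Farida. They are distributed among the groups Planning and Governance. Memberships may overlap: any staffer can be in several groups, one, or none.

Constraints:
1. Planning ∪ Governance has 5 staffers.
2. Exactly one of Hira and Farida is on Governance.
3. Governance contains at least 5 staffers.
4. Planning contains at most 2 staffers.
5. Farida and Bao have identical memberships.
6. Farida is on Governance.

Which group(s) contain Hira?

Hira: none

From (6): Farida ∈ Governance.
(2) (exactly one): Hira ∉ Governance.
(3): only 5 candidates remain for Governance, so all are in.
Suppose Hira ∈ Planning: no assignment then satisfies all the clues, so Hira ∉ Planning.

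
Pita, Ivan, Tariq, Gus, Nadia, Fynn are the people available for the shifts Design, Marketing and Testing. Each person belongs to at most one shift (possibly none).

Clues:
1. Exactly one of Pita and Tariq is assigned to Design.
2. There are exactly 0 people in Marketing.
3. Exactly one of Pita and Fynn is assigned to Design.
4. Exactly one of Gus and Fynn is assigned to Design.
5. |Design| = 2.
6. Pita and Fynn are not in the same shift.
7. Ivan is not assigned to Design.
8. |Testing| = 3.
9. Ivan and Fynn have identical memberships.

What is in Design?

Design = {Gus, Pita}

From (7): Ivan ∉ Design.
(2): Marketing already has 0, so the rest are out.
(9): Fynn matches Ivan: Fynn ∉ Design.
(3) (exactly one): Pita ∈ Design.
(4) (exactly one): Gus ∈ Design.
(5): Design already has 2, so the rest are out.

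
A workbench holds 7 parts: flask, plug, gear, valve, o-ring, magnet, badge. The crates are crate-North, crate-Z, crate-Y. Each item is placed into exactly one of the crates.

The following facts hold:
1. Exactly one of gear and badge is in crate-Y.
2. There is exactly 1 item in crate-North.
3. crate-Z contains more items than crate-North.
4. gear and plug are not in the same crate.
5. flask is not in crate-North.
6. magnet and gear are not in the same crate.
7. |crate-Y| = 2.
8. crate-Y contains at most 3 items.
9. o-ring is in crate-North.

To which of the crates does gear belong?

gear: crate-Y

From (5): flask ∉ crate-North.
From (9): o-ring ∈ crate-North.
(2): crate-North already has 1, so the rest are out.
Suppose gear ∈ crate-Z: no assignment then satisfies all the clues, so gear ∉ crate-Z.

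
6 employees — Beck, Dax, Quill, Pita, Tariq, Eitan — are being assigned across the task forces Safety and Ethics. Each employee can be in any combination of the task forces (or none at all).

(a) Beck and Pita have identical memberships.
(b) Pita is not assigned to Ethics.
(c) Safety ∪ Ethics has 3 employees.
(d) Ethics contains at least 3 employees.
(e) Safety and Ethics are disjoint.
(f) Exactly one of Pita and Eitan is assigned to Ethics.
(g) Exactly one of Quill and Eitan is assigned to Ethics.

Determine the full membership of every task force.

Safety = {}; Ethics = {Dax, Eitan, Tariq}

From (b): Pita ∉ Ethics.
(a): Beck matches Pita: Beck ∉ Ethics.
(f) (exactly one): Eitan ∈ Ethics.
(g) (exactly one): Quill ∉ Ethics.
(d): only 3 candidates remain for Ethics, so all are in.
(e) (disjoint): Dax ∉ Safety.
(e) (disjoint): Tariq ∉ Safety.
(e) (disjoint): Eitan ∉ Safety.
Suppose Beck ∈ Safety: no assignment then satisfies all the clues, so Beck ∉ Safety.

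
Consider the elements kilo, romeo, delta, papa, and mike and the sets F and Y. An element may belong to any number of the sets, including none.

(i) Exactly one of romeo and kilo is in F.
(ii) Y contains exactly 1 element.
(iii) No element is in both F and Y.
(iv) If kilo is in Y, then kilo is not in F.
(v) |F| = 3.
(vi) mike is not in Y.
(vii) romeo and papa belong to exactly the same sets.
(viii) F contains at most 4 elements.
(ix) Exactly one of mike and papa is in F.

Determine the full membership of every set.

F = {delta, papa, romeo}; Y = {kilo}

From (vi): mike ∉ Y.
Suppose kilo ∈ F: no assignment then satisfies all the clues, so kilo ∉ F.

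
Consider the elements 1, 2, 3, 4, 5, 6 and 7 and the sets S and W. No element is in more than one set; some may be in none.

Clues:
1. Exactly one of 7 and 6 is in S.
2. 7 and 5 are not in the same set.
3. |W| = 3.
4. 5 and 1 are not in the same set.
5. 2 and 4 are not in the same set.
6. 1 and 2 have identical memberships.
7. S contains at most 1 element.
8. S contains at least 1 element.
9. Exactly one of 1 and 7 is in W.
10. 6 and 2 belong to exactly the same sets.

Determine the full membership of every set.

S = {7}; W = {1, 2, 6}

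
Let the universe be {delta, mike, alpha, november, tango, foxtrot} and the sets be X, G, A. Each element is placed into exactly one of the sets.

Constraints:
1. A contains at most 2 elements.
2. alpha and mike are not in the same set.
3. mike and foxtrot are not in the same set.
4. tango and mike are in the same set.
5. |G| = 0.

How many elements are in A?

2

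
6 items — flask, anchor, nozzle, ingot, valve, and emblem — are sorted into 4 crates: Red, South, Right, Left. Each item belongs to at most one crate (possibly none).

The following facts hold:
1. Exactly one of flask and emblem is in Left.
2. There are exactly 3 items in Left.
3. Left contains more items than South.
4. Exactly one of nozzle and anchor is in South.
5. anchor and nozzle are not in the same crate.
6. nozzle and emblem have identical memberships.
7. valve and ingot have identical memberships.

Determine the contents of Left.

Left = {flask, ingot, valve}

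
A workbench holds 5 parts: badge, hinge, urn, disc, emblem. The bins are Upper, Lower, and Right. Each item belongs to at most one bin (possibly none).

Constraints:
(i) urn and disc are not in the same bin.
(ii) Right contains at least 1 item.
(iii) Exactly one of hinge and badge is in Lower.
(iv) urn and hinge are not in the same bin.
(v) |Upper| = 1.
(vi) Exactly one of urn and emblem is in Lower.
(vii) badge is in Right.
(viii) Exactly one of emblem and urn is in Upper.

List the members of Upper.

From (vii): badge ∈ Right.
(iii) (exactly one): hinge ∈ Lower.
(iv): urn ∉ Lower.
(vi) (exactly one): emblem ∈ Lower.
(viii) (exactly one): urn ∈ Upper.
(i): disc ∉ Upper.

Upper = {urn}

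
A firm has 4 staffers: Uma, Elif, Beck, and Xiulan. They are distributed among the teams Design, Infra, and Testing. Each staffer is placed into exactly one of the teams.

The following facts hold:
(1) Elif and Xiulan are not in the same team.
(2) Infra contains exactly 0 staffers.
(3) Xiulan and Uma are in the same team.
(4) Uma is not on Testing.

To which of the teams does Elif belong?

From (4): Uma ∉ Testing.
(2): Infra already has 0, so the rest are out.
(3): Xiulan matches Uma: Xiulan ∉ Testing.
Only one team left: Uma ∈ Design.
Only one team left: Xiulan ∈ Design.
(1): Elif ∉ Design.
Only one team left: Elif ∈ Testing.

Elif: Testing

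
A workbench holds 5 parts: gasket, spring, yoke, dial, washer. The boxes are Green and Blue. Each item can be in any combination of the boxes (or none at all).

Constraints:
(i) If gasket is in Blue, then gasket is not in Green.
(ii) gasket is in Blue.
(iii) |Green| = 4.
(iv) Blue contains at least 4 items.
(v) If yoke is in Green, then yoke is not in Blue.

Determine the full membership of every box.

Green = {dial, spring, washer, yoke}; Blue = {dial, gasket, spring, washer}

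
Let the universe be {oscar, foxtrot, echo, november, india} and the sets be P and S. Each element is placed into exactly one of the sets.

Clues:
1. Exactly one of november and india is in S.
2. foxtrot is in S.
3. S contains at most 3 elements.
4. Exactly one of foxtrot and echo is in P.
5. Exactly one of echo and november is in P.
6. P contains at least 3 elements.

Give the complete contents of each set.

P = {echo, india, oscar}; S = {foxtrot, november}

From (2): foxtrot ∈ S.
(4) (exactly one): echo ∈ P.
(5) (exactly one): november ∉ P.
(6): only 3 candidates remain for P, so all are in.
Only one set left: november ∈ S.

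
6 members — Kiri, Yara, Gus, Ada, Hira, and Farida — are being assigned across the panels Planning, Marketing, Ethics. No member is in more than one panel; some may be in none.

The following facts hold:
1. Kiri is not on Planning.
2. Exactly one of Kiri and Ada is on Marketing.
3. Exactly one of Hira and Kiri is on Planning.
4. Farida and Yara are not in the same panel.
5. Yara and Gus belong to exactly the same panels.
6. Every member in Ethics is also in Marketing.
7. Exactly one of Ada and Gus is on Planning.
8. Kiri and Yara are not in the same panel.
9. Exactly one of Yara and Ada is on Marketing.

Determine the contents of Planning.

Planning = {Gus, Hira, Yara}

From (1): Kiri ∉ Planning.
(3) (exactly one): Hira ∈ Planning.
Suppose Yara ∉ Planning: no assignment then satisfies all the clues, so Yara ∈ Planning.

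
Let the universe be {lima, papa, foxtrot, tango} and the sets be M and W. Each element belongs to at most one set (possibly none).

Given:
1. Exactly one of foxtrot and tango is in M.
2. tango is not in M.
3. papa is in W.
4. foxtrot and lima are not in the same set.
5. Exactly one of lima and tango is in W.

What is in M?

From (2): tango ∉ M.
From (3): papa ∈ W.
(1) (exactly one): foxtrot ∈ M.
(4): lima ∉ M.

M = {foxtrot}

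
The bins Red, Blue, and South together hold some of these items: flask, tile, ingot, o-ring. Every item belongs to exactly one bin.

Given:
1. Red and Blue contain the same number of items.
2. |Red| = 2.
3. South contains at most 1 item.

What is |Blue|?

2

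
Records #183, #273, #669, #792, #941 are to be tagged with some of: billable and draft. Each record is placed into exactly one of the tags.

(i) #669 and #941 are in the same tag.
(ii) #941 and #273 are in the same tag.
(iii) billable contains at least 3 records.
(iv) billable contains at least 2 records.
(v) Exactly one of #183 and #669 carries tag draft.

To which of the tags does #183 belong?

#183: draft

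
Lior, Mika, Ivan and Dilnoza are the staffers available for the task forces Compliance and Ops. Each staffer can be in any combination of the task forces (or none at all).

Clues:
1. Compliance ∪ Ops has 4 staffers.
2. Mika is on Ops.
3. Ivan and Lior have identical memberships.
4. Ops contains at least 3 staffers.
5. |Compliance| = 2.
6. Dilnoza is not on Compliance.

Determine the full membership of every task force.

Compliance = {Ivan, Lior}; Ops = {Dilnoza, Ivan, Lior, Mika}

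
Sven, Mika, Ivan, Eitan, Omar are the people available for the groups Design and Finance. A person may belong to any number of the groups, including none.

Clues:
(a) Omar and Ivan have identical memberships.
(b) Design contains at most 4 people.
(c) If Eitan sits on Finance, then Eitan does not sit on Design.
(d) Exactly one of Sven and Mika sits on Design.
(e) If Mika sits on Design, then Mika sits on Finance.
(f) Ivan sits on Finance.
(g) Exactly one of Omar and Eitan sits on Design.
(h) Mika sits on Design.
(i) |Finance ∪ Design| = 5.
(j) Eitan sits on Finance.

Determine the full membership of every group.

Design = {Ivan, Mika, Omar}; Finance = {Eitan, Ivan, Mika, Omar, Sven}

From (f): Ivan ∈ Finance.
From (h): Mika ∈ Design.
From (j): Eitan ∈ Finance.
(a): Omar matches Ivan: Omar ∈ Finance.
(c): Eitan ∉ Design.
(d) (exactly one): Sven ∉ Design.
(e): Mika ∈ Finance.
(g) (exactly one): Omar ∈ Design.
(a): Ivan matches Omar: Ivan ∈ Design.
Suppose Sven ∉ Finance: no assignment then satisfies all the clues, so Sven ∈ Finance.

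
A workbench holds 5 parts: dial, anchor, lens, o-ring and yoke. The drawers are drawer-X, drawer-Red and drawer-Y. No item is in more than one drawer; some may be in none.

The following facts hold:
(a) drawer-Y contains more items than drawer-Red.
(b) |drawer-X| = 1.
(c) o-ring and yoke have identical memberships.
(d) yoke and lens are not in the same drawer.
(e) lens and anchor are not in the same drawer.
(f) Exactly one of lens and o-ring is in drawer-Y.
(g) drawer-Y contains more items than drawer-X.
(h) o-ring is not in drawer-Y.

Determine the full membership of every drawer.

drawer-X = {anchor}; drawer-Red = {}; drawer-Y = {dial, lens}

From (h): o-ring ∉ drawer-Y.
(c): yoke matches o-ring: yoke ∉ drawer-Y.
(f) (exactly one): lens ∈ drawer-Y.
(e): anchor ∉ drawer-Y.
Suppose dial ∈ drawer-X: no assignment then satisfies all the clues, so dial ∉ drawer-X.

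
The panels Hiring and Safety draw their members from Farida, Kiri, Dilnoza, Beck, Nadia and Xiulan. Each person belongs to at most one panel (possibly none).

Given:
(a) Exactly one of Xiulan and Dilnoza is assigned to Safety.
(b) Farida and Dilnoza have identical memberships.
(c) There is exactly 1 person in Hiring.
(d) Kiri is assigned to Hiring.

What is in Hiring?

From (d): Kiri ∈ Hiring.
(c): Hiring already has 1, so the rest are out.

Hiring = {Kiri}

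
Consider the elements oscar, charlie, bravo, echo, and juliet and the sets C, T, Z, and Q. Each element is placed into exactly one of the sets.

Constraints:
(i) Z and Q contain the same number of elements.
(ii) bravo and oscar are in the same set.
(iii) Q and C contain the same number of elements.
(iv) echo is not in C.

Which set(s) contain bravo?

bravo: T

From (iv): echo ∉ C.
Suppose bravo ∈ C: no assignment then satisfies all the clues, so bravo ∉ C.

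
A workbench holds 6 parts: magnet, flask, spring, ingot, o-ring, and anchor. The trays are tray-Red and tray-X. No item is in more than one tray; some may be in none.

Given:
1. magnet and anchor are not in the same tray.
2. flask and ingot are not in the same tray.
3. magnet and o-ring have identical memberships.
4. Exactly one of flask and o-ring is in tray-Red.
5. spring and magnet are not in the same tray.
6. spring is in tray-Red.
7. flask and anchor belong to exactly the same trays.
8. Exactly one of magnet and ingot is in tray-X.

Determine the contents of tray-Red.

From (6): spring ∈ tray-Red.
(5): magnet ∉ tray-Red.
(3): o-ring matches magnet: o-ring ∉ tray-Red.
(4) (exactly one): flask ∈ tray-Red.
(7): anchor matches flask: anchor ∈ tray-Red.
(2): ingot ∉ tray-Red.

tray-Red = {anchor, flask, spring}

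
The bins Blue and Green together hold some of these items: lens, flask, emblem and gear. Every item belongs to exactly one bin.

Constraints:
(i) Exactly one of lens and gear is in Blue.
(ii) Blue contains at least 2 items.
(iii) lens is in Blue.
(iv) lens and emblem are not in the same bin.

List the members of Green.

Green = {emblem, gear}

From (iii): lens ∈ Blue.
(i) (exactly one): gear ∉ Blue.
(iv): emblem ∉ Blue.
Only one bin left: emblem ∈ Green.
Only one bin left: gear ∈ Green.
(ii): only 2 candidates remain for Blue, so all are in.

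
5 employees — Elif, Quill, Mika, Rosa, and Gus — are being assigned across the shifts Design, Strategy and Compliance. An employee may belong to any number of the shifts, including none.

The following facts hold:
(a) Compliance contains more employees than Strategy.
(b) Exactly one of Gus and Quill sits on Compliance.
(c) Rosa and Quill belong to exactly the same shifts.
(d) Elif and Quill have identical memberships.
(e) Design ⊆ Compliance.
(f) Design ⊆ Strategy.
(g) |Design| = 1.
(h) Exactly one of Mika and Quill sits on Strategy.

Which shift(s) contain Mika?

Mika: Compliance, Design, Strategy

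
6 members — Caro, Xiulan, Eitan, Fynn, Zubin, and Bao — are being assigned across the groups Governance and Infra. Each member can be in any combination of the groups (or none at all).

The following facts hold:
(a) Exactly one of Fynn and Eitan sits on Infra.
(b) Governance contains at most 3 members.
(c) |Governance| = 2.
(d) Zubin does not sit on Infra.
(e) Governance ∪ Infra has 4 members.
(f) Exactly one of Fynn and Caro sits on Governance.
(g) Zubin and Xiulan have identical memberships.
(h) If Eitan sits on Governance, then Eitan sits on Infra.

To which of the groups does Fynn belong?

Fynn: Governance

From (d): Zubin ∉ Infra.
(g): Xiulan matches Zubin: Xiulan ∉ Infra.
Suppose Fynn ∉ Governance: no assignment then satisfies all the clues, so Fynn ∈ Governance.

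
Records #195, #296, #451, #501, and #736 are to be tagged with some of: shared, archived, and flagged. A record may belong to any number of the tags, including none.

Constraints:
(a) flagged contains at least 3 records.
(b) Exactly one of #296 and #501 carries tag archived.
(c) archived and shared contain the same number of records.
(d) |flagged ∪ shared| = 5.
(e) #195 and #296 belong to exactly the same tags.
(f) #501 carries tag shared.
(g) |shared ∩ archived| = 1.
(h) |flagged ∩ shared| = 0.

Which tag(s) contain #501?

From (f): #501 ∈ shared.
Suppose #501 ∉ archived: no assignment then satisfies all the clues, so #501 ∈ archived.

#501: archived, shared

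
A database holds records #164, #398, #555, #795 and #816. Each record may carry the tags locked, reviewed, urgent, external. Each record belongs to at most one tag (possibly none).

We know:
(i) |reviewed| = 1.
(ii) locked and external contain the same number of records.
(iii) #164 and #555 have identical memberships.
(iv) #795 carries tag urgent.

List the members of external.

external = {}

From (iv): #795 ∈ urgent.
Suppose #164 ∈ external: no assignment then satisfies all the clues, so #164 ∉ external.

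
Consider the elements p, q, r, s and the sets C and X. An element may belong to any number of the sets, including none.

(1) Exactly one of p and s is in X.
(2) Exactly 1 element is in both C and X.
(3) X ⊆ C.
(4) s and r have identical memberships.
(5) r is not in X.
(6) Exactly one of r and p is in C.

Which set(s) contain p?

p: C, X

From (5): r ∉ X.
(4): s matches r: s ∉ X.
(1) (exactly one): p ∈ X.
(3) with p ∈ X: p ∈ C.
(6) (exactly one): r ∉ C.
(4): s matches r: s ∉ C.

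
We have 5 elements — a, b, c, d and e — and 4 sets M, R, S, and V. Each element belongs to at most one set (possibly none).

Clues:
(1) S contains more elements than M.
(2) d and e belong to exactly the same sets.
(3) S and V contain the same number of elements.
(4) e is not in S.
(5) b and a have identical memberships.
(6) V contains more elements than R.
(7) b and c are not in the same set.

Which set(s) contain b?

b: S

From (4): e ∉ S.
(2): d matches e: d ∉ S.
Suppose b ∈ M: no assignment then satisfies all the clues, so b ∉ M.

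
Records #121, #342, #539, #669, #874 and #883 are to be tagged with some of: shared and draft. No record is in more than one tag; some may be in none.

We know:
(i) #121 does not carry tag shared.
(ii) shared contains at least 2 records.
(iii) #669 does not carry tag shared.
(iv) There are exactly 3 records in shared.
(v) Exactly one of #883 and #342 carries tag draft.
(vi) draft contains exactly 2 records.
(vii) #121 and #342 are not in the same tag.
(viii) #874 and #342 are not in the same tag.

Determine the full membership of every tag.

shared = {#539, #874, #883}; draft = {#342, #669}

From (i): #121 ∉ shared.
From (iii): #669 ∉ shared.
Suppose #121 ∈ draft: no assignment then satisfies all the clues, so #121 ∉ draft.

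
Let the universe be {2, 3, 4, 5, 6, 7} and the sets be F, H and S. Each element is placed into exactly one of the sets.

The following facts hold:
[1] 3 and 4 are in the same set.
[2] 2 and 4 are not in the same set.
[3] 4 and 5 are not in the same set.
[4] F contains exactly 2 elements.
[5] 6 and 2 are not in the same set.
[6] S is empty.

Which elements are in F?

F = {2, 5}

(6): S already has 0, so the rest are out.
Suppose 2 ∉ F: no assignment then satisfies all the clues, so 2 ∈ F.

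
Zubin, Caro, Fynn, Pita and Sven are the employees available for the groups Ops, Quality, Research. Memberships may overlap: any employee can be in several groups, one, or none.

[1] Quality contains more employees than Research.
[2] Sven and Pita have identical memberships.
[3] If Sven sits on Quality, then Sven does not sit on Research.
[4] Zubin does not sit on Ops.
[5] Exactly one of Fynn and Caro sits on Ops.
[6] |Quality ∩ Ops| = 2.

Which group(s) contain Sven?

Sven: Ops, Quality

From (4): Zubin ∉ Ops.
Suppose Sven ∉ Ops: no assignment then satisfies all the clues, so Sven ∈ Ops.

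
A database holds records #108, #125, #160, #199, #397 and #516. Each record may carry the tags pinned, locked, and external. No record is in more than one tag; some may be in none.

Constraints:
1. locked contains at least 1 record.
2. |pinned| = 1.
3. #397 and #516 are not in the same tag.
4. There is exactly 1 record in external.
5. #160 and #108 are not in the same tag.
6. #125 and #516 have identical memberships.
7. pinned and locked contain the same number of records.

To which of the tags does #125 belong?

#125: none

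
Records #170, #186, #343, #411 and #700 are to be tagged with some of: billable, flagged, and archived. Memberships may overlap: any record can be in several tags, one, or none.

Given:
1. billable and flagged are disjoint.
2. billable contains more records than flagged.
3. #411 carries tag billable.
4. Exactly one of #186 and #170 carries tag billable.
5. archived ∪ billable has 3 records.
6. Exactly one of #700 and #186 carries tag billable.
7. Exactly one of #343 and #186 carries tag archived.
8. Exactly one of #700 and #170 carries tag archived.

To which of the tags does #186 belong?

#186: archived, billable

From (3): #411 ∈ billable.
(1) (disjoint): #411 ∉ flagged.
Suppose #186 ∉ billable: no assignment then satisfies all the clues, so #186 ∈ billable.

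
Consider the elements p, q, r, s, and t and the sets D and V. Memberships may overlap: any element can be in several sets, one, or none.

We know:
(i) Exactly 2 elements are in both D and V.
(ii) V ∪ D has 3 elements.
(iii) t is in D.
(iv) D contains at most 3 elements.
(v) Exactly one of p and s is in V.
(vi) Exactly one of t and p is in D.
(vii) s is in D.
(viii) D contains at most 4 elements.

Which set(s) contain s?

From (iii): t ∈ D.
From (vii): s ∈ D.
(vi) (exactly one): p ∉ D.
Suppose s ∉ V: no assignment then satisfies all the clues, so s ∈ V.

s: D, V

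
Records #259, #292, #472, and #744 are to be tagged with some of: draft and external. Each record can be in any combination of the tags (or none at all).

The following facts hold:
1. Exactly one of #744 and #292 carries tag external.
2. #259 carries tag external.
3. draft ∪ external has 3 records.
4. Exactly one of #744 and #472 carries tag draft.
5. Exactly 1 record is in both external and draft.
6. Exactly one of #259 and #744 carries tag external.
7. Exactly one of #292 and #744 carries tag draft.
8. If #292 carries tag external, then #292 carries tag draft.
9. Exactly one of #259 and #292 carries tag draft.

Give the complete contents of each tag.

draft = {#292, #472}; external = {#259, #292}

From (2): #259 ∈ external.
(6) (exactly one): #744 ∉ external.
(1) (exactly one): #292 ∈ external.
(8): #292 ∈ draft.
(9) (exactly one): #259 ∉ draft.
(7) (exactly one): #744 ∉ draft.
(4) (exactly one): #472 ∈ draft.
Suppose #472 ∈ external: no assignment then satisfies all the clues, so #472 ∉ external.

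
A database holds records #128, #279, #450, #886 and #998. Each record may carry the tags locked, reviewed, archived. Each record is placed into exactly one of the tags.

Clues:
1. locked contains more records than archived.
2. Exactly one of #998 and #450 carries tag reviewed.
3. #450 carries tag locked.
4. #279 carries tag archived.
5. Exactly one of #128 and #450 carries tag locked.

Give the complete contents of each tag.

locked = {#450, #886}; reviewed = {#128, #998}; archived = {#279}

From (3): #450 ∈ locked.
From (4): #279 ∈ archived.
(2) (exactly one): #998 ∈ reviewed.
(5) (exactly one): #128 ∉ locked.
Suppose #128 ∉ reviewed: no assignment then satisfies all the clues, so #128 ∈ reviewed.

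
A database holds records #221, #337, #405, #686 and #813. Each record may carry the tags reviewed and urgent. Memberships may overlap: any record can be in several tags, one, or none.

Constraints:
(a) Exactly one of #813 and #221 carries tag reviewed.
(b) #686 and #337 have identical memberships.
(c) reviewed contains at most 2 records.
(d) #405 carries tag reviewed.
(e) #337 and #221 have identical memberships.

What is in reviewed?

reviewed = {#405, #813}

From (d): #405 ∈ reviewed.
Suppose #221 ∈ reviewed: no assignment then satisfies all the clues, so #221 ∉ reviewed.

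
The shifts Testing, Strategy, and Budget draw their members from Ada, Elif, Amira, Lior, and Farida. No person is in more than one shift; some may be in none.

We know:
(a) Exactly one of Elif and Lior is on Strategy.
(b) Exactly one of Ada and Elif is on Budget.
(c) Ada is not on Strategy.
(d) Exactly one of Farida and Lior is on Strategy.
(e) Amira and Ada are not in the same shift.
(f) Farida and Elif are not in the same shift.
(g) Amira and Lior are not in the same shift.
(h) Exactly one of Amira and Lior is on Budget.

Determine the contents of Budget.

Budget = {Amira, Elif}

From (c): Ada ∉ Strategy.
Suppose Ada ∈ Budget: no assignment then satisfies all the clues, so Ada ∉ Budget.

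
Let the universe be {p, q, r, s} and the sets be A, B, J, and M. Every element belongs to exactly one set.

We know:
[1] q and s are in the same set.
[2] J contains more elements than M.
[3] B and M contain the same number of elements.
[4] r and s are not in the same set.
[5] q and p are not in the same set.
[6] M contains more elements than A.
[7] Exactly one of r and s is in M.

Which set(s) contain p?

p: B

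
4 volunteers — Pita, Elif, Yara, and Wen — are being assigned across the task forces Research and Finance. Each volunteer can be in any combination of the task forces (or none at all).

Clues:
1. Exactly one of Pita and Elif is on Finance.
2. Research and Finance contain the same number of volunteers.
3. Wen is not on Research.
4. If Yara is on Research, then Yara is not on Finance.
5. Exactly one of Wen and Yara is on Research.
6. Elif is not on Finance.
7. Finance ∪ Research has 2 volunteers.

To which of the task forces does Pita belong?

From (3): Wen ∉ Research.
From (6): Elif ∉ Finance.
(1) (exactly one): Pita ∈ Finance.
(5) (exactly one): Yara ∈ Research.
(4): Yara ∉ Finance.
Suppose Pita ∈ Research: no assignment then satisfies all the clues, so Pita ∉ Research.

Pita: Finance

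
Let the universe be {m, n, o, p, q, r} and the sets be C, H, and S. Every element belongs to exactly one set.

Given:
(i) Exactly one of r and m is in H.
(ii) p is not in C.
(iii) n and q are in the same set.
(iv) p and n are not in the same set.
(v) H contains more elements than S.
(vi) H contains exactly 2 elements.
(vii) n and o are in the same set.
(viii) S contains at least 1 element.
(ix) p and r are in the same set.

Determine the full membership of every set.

C = {n, o, q}; H = {p, r}; S = {m}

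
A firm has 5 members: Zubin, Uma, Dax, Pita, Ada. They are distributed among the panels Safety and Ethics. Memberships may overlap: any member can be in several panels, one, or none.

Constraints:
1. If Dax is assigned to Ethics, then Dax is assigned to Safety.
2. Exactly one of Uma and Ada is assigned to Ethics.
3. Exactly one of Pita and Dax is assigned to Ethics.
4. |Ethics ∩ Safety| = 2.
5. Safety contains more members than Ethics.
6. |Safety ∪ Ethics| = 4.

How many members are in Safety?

4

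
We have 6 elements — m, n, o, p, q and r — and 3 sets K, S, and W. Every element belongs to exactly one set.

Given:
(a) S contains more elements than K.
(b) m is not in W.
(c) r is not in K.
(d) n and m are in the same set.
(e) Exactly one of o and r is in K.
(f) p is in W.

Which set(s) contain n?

n: S

From (b): m ∉ W.
From (c): r ∉ K.
From (f): p ∈ W.
(d): n matches m: n ∉ W.
(e) (exactly one): o ∈ K.
Suppose n ∈ K: no assignment then satisfies all the clues, so n ∉ K.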